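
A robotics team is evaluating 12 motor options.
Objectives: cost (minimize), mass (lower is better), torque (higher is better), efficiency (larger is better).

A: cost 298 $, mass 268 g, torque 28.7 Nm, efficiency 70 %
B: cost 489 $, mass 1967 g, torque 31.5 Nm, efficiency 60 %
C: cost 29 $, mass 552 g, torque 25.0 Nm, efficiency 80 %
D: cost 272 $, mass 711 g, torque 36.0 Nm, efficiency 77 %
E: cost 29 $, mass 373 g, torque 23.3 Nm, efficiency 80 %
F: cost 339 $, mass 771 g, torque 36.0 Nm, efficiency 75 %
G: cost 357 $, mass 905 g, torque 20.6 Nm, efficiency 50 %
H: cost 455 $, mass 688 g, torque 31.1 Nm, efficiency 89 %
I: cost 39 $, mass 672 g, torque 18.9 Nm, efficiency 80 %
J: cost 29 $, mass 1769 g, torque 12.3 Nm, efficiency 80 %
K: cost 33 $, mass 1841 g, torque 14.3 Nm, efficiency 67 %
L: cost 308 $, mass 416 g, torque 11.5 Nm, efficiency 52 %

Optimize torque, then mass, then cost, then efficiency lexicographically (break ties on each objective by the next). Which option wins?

D

First maximize torque: best is 36.0, kept {D, F}.
Then minimize mass: best is 711, kept {D}.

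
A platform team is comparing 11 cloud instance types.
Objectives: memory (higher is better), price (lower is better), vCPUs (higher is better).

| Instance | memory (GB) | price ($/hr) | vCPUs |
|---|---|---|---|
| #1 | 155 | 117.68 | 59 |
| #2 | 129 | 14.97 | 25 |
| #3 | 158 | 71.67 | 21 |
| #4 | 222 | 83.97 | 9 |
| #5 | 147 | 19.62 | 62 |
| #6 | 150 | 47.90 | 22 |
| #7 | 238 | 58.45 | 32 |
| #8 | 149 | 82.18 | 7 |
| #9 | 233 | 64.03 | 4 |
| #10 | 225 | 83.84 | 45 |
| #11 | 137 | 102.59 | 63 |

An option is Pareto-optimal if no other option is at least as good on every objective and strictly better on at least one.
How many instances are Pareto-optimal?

7

#1: not dominated.
#2: not dominated (best price).
#3: dominated by #7 (memory 238≥158, price 58.45≤71.67, vCPUs 32≥21).
#4: dominated by #7 (memory 238≥222, price 58.45≤83.97, vCPUs 32≥9).
#5: not dominated.
#6: not dominated.
#7: not dominated (best memory).
#8: dominated by #3 (memory 158≥149, price 71.67≤82.18, vCPUs 21≥7).
#9: dominated by #7 (memory 238≥233, price 58.45≤64.03, vCPUs 32≥4).
#10: not dominated.
#11: not dominated (best vCPUs).
Pareto-optimal: #1, #2, #5, #6, #7, #10, #11 → 7.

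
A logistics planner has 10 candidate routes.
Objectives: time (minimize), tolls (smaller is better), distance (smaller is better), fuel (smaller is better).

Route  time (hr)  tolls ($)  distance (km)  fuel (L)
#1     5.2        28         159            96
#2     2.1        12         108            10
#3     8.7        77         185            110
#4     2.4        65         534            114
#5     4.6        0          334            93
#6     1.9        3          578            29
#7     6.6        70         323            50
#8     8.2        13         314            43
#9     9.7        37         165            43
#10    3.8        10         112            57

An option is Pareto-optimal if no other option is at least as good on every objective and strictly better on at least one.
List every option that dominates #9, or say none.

#2

#2: time 2.1≤9.7, tolls 12≤37, distance 108≤165, fuel 10≤43 — dominates #9.
Others (#1, #3, #4, #5, #6, #7, #8, #10) are each worse than #9 on at least one objective.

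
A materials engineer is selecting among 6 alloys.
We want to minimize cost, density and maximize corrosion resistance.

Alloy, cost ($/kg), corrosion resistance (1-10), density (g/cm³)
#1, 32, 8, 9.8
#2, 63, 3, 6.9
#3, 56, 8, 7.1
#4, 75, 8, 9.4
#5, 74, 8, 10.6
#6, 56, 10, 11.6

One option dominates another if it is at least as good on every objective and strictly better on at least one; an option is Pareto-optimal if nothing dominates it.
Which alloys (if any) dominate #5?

#1, #3

#1: cost 32≤74, corrosion resistance 8≥8, density 9.8≤10.6 — dominates #5.
#3: cost 56≤74, corrosion resistance 8≥8, density 7.1≤10.6 — dominates #5.
Others (#2, #4, #6) are each worse than #5 on at least one objective.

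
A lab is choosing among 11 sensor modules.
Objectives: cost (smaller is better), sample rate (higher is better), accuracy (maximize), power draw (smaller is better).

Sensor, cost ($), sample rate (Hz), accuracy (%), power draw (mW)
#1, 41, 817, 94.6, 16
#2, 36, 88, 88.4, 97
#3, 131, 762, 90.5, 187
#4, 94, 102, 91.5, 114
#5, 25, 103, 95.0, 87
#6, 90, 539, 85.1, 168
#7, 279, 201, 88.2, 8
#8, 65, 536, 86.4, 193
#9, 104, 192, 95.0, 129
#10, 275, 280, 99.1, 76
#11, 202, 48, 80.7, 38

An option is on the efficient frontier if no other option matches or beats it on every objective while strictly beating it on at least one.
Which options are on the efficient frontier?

#1, #5, #7, #9, #10

#1: not dominated (best sample rate).
#2: dominated by #5 (cost 25≤36, sample rate 103≥88, accuracy 95.0≥88.4, power draw 87≤97).
#3: dominated by #1 (cost 41≤131, sample rate 817≥762, accuracy 94.6≥90.5, power draw 16≤187).
#4: dominated by #1 (cost 41≤94, sample rate 817≥102, accuracy 94.6≥91.5, power draw 16≤114).
#5: not dominated (best cost).
#6: dominated by #1 (cost 41≤90, sample rate 817≥539, accuracy 94.6≥85.1, power draw 16≤168).
#7: not dominated (best power draw).
#8: dominated by #1 (cost 41≤65, sample rate 817≥536, accuracy 94.6≥86.4, power draw 16≤193).
#9: not dominated.
#10: not dominated (best accuracy).
#11: dominated by #1 (cost 41≤202, sample rate 817≥48, accuracy 94.6≥80.7, power draw 16≤38).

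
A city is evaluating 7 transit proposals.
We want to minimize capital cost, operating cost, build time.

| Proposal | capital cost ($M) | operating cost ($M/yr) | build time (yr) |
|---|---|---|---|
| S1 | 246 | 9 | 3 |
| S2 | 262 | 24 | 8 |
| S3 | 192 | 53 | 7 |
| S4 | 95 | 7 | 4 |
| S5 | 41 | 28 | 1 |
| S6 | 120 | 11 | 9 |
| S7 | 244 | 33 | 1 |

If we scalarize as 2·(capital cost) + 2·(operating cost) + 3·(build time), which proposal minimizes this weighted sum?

S5

S1: 2·246 + 2·9 + 3·3 = 519
S2: 2·262 + 2·24 + 3·8 = 596
S3: 2·192 + 2·53 + 3·7 = 511
S4: 2·95 + 2·7 + 3·4 = 216
S5: 2·41 + 2·28 + 3·1 = 141
S6: 2·120 + 2·11 + 3·9 = 289
S7: 2·244 + 2·33 + 3·1 = 557
Lowest: S5 at 141.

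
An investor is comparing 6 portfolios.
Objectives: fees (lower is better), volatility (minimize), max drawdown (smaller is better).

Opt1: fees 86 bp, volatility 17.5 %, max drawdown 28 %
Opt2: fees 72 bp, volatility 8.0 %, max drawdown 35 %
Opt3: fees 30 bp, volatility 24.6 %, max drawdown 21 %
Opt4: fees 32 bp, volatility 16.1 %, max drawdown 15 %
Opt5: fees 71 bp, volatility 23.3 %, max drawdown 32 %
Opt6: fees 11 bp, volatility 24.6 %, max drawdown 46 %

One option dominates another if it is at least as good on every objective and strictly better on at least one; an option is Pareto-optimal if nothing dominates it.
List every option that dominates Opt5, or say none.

Opt4: fees 32≤71, volatility 16.1≤23.3, max drawdown 15≤32 — dominates Opt5.
Others (Opt1, Opt2, Opt3, Opt6) are each worse than Opt5 on at least one objective.

Opt4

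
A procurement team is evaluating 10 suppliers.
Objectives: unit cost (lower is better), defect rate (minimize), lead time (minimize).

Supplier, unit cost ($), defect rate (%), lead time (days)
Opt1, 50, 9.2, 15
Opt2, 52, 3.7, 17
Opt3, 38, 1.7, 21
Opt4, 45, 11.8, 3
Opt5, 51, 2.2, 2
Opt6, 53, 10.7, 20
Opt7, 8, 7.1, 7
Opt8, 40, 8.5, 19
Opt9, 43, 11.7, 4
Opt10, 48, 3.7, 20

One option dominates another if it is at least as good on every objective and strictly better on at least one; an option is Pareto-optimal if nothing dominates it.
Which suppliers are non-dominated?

Opt3, Opt4, Opt5, Opt7, Opt9, Opt10

Opt1: dominated by Opt7 (unit cost 8≤50, defect rate 7.1≤9.2, lead time 7≤15).
Opt2: dominated by Opt5 (unit cost 51≤52, defect rate 2.2≤3.7, lead time 2≤17).
Opt3: not dominated (best defect rate).
Opt4: not dominated.
Opt5: not dominated (best lead time).
Opt6: dominated by Opt1 (unit cost 50≤53, defect rate 9.2≤10.7, lead time 15≤20).
Opt7: not dominated (best unit cost).
Opt8: dominated by Opt7 (unit cost 8≤40, defect rate 7.1≤8.5, lead time 7≤19).
Opt9: not dominated.
Opt10: not dominated.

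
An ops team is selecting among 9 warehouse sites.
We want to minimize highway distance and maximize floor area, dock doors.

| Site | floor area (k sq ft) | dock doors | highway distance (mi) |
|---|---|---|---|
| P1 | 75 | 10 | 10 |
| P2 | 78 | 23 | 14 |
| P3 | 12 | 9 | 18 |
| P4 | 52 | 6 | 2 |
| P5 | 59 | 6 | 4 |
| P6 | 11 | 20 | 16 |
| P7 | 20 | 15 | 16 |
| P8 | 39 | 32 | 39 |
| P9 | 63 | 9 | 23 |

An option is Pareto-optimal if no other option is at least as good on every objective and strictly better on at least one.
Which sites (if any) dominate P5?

P1: worse on highway distance (10 vs 4).
P2: worse on highway distance (14 vs 4).
P3: worse on floor area (12 vs 59).
P4: worse on floor area (52 vs 59).
P6: worse on floor area (11 vs 59).
P7: worse on floor area (20 vs 59).
P8: worse on floor area (39 vs 59).
P9: worse on highway distance (23 vs 4).
No option dominates P5.

none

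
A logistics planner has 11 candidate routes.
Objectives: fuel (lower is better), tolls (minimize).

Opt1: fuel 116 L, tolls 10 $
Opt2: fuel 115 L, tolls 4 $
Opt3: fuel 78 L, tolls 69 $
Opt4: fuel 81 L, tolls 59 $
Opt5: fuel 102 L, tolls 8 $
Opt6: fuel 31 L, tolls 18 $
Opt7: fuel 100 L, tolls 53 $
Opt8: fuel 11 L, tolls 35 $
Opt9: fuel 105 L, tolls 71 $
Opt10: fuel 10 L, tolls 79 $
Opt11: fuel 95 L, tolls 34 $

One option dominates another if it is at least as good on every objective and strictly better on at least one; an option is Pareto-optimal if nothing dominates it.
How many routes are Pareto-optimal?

5

Opt1: dominated by Opt2 (fuel 115≤116, tolls 4≤10).
Opt2: not dominated (best tolls).
Opt3: dominated by Opt6 (fuel 31≤78, tolls 18≤69).
Opt4: dominated by Opt6 (fuel 31≤81, tolls 18≤59).
Opt5: not dominated.
Opt6: not dominated.
Opt7: dominated by Opt6 (fuel 31≤100, tolls 18≤53).
Opt8: not dominated.
Opt9: dominated by Opt3 (fuel 78≤105, tolls 69≤71).
Opt10: not dominated (best fuel).
Opt11: dominated by Opt6 (fuel 31≤95, tolls 18≤34).
Pareto-optimal: Opt2, Opt5, Opt6, Opt8, Opt10 → 5.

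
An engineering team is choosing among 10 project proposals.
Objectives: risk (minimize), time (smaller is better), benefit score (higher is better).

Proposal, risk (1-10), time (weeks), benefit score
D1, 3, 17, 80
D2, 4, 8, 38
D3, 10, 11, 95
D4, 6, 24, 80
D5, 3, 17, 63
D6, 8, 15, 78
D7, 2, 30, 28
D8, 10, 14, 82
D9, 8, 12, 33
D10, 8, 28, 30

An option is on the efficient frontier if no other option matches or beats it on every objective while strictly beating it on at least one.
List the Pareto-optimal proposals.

D1, D2, D3, D6, D7

D1: not dominated.
D2: not dominated (best time).
D3: not dominated (best benefit score).
D4: dominated by D1 (risk 3≤6, time 17≤24, benefit score 80≥80).
D5: dominated by D1 (risk 3≤3, time 17≤17, benefit score 80≥63).
D6: not dominated.
D7: not dominated (best risk).
D8: dominated by D3 (risk 10≤10, time 11≤14, benefit score 95≥82).
D9: dominated by D2 (risk 4≤8, time 8≤12, benefit score 38≥33).
D10: dominated by D1 (risk 3≤8, time 17≤28, benefit score 80≥30).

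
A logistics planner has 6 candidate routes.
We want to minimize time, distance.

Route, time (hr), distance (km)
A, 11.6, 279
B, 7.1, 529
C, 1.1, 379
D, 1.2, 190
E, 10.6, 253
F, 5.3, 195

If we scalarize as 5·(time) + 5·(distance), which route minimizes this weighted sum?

D

A: 5·11.6 + 5·279 = 1453.0
B: 5·7.1 + 5·529 = 2680.5
C: 5·1.1 + 5·379 = 1900.5
D: 5·1.2 + 5·190 = 956.0
E: 5·10.6 + 5·253 = 1318.0
F: 5·5.3 + 5·195 = 1001.5
Lowest: D at 956.0.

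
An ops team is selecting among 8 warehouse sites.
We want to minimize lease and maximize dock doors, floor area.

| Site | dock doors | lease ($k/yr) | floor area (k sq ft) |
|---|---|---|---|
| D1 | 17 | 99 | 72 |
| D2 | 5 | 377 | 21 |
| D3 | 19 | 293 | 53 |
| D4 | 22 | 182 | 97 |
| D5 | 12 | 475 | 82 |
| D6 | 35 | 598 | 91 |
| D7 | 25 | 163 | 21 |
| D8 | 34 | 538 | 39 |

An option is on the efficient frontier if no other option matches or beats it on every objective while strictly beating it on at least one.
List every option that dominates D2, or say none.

D1: dock doors 17≥5, lease 99≤377, floor area 72≥21 — dominates D2.
D3: dock doors 19≥5, lease 293≤377, floor area 53≥21 — dominates D2.
D4: dock doors 22≥5, lease 182≤377, floor area 97≥21 — dominates D2.
D7: dock doors 25≥5, lease 163≤377, floor area 21≥21 — dominates D2.
Others (D5, D6, D8) are each worse than D2 on at least one objective.

D1, D3, D4, D7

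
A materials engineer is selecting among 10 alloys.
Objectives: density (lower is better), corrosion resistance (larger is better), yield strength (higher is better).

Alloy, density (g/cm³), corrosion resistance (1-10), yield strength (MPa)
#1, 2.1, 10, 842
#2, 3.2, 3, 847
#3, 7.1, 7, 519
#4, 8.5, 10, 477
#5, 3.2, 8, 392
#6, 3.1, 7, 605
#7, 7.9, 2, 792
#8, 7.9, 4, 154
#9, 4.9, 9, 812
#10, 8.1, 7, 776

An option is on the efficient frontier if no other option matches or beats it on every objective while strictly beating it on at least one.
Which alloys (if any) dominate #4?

#1: density 2.1≤8.5, corrosion resistance 10≥10, yield strength 842≥477 — dominates #4.
Others (#2, #3, #5, #6, #7, #8, #9, #10) are each worse than #4 on at least one objective.

#1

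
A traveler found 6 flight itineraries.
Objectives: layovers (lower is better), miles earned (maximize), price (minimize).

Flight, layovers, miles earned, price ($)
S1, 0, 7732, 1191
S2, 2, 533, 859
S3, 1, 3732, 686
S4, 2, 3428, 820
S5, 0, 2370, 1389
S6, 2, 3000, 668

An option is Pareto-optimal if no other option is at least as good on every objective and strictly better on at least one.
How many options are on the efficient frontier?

3

S1: not dominated (best miles earned).
S2: dominated by S3 (layovers 1≤2, miles earned 3732≥533, price 686≤859).
S3: not dominated.
S4: dominated by S3 (layovers 1≤2, miles earned 3732≥3428, price 686≤820).
S5: dominated by S1 (layovers 0≤0, miles earned 7732≥2370, price 1191≤1389).
S6: not dominated (best price).
Pareto-optimal: S1, S3, S6 → 3.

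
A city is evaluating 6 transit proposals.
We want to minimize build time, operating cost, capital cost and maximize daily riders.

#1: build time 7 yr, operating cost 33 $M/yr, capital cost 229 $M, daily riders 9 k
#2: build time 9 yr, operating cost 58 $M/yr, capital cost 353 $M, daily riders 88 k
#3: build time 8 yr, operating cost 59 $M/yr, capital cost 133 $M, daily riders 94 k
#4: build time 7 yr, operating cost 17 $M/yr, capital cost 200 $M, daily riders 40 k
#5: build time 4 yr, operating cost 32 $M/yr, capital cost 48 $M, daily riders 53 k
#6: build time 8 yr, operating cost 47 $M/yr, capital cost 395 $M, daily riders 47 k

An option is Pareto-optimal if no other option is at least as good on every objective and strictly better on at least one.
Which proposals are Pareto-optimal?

#2, #3, #4, #5

#1: dominated by #4 (build time 7≤7, operating cost 17≤33, capital cost 200≤229, daily riders 40≥9).
#2: not dominated.
#3: not dominated (best daily riders).
#4: not dominated (best operating cost).
#5: not dominated (best build time).
#6: dominated by #5 (build time 4≤8, operating cost 32≤47, capital cost 48≤395, daily riders 53≥47).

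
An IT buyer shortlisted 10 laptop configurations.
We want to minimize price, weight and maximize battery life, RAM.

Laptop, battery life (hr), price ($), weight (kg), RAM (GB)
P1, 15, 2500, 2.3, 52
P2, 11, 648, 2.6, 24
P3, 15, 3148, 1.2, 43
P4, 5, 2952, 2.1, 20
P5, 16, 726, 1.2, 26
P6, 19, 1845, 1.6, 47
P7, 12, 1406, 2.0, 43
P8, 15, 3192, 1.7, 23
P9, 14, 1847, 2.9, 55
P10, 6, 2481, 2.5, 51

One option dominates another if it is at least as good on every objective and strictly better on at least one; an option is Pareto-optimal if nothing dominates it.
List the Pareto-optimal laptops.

P1, P2, P3, P5, P6, P7, P9, P10

P1: not dominated.
P2: not dominated (best price).
P3: not dominated.
P4: dominated by P5 (battery life 16≥5, price 726≤2952, weight 1.2≤2.1, RAM 26≥20).
P5: not dominated.
P6: not dominated (best battery life).
P7: not dominated.
P8: dominated by P3 (battery life 15≥15, price 3148≤3192, weight 1.2≤1.7, RAM 43≥23).
P9: not dominated (best RAM).
P10: not dominated.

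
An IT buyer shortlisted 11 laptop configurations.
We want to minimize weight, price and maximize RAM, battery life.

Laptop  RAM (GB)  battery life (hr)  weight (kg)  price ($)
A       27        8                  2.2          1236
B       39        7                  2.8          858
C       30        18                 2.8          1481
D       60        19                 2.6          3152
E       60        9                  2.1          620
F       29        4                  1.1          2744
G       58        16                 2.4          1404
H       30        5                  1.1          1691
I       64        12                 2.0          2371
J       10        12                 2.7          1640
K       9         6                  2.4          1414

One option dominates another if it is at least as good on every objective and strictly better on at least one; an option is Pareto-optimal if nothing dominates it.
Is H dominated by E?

No

E vs H: E is worse on weight (2.1 vs 1.1), so it does not dominate H.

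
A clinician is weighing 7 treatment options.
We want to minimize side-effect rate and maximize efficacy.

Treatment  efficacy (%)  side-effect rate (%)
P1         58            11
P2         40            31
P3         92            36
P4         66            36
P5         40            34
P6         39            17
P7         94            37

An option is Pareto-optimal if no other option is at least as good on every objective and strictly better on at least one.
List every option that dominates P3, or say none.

none

P1: worse on efficacy (58 vs 92).
P2: worse on efficacy (40 vs 92).
P4: worse on efficacy (66 vs 92).
P5: worse on efficacy (40 vs 92).
P6: worse on efficacy (39 vs 92).
P7: worse on side-effect rate (37 vs 36).
No option dominates P3.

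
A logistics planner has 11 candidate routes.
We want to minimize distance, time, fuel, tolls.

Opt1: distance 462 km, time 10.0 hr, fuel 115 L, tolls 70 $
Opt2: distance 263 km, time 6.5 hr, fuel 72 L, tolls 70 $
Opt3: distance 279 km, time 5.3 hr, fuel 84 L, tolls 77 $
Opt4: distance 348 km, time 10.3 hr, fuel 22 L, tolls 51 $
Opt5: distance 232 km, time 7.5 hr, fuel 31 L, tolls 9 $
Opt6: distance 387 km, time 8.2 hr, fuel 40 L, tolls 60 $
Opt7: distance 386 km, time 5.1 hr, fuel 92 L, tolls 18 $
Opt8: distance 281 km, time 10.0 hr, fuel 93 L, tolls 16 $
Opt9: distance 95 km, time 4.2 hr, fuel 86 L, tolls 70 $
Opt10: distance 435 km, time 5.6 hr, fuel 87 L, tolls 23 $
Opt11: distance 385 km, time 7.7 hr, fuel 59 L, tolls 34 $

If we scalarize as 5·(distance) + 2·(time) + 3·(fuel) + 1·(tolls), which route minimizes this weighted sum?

Opt1: 5·462 + 2·10.0 + 3·115 + 1·70 = 2745.0
Opt2: 5·263 + 2·6.5 + 3·72 + 1·70 = 1614.0
Opt3: 5·279 + 2·5.3 + 3·84 + 1·77 = 1734.6
Opt4: 5·348 + 2·10.3 + 3·22 + 1·51 = 1877.6
Opt5: 5·232 + 2·7.5 + 3·31 + 1·9 = 1277.0
Opt6: 5·387 + 2·8.2 + 3·40 + 1·60 = 2131.4
Opt7: 5·386 + 2·5.1 + 3·92 + 1·18 = 2234.2
Opt8: 5·281 + 2·10.0 + 3·93 + 1·16 = 1720.0
Opt9: 5·95 + 2·4.2 + 3·86 + 1·70 = 811.4
Opt10: 5·435 + 2·5.6 + 3·87 + 1·23 = 2470.2
Opt11: 5·385 + 2·7.7 + 3·59 + 1·34 = 2151.4
Lowest: Opt9 at 811.4.

Opt9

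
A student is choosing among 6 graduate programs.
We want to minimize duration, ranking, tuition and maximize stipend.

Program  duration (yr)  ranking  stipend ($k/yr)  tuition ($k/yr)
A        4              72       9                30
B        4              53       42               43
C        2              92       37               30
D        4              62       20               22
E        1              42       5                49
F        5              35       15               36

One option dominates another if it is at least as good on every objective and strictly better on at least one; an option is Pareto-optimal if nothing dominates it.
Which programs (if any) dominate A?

D

D: duration 4≤4, ranking 62≤72, stipend 20≥9, tuition 22≤30 — dominates A.
Others (B, C, E, F) are each worse than A on at least one objective.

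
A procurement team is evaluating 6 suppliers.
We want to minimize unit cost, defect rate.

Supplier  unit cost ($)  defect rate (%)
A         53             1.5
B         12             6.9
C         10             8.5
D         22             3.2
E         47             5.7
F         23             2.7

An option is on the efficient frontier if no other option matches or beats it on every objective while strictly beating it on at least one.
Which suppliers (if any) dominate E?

D: unit cost 22≤47, defect rate 3.2≤5.7 — dominates E.
F: unit cost 23≤47, defect rate 2.7≤5.7 — dominates E.
Others (A, B, C) are each worse than E on at least one objective.

D, F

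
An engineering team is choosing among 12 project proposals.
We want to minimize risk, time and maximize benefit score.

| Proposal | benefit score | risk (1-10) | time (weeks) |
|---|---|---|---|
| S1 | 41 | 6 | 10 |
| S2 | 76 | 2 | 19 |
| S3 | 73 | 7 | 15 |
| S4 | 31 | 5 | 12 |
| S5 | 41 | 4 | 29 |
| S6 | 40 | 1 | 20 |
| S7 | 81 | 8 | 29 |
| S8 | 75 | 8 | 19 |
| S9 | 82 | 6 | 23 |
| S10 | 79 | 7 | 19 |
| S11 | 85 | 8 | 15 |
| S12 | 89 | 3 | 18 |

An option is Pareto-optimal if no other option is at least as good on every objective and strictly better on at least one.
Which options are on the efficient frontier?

S1: not dominated (best time).
S2: not dominated.
S3: not dominated.
S4: not dominated.
S5: dominated by S2 (benefit score 76≥41, risk 2≤4, time 19≤29).
S6: not dominated (best risk).
S7: dominated by S9 (benefit score 82≥81, risk 6≤8, time 23≤29).
S8: dominated by S2 (benefit score 76≥75, risk 2≤8, time 19≤19).
S9: dominated by S12 (benefit score 89≥82, risk 3≤6, time 18≤23).
S10: dominated by S12 (benefit score 89≥79, risk 3≤7, time 18≤19).
S11: not dominated.
S12: not dominated (best benefit score).

S1, S2, S3, S4, S6, S11, S12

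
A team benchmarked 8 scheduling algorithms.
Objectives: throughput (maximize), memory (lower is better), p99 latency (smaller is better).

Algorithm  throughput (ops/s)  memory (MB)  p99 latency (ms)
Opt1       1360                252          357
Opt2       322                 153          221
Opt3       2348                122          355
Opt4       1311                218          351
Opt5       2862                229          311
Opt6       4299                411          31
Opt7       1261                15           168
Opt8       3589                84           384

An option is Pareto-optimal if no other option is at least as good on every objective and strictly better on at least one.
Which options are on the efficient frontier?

Opt1: dominated by Opt3 (throughput 2348≥1360, memory 122≤252, p99 latency 355≤357).
Opt2: dominated by Opt7 (throughput 1261≥322, memory 15≤153, p99 latency 168≤221).
Opt3: not dominated.
Opt4: not dominated.
Opt5: not dominated.
Opt6: not dominated (best throughput).
Opt7: not dominated (best memory).
Opt8: not dominated.

Opt3, Opt4, Opt5, Opt6, Opt7, Opt8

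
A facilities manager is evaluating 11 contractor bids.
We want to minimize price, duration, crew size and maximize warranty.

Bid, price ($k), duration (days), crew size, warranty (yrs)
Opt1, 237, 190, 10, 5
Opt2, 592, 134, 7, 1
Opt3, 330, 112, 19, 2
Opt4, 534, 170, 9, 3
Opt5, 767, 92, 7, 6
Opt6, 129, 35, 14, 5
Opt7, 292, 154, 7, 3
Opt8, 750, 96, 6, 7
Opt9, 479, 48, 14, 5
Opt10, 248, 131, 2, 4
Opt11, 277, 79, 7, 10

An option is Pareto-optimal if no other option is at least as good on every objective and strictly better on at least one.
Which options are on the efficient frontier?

Opt1: not dominated.
Opt2: dominated by Opt10 (price 248≤592, duration 131≤134, crew size 2≤7, warranty 4≥1).
Opt3: dominated by Opt6 (price 129≤330, duration 35≤112, crew size 14≤19, warranty 5≥2).
Opt4: dominated by Opt7 (price 292≤534, duration 154≤170, crew size 7≤9, warranty 3≥3).
Opt5: dominated by Opt11 (price 277≤767, duration 79≤92, crew size 7≤7, warranty 10≥6).
Opt6: not dominated (best price).
Opt7: dominated by Opt10 (price 248≤292, duration 131≤154, crew size 2≤7, warranty 4≥3).
Opt8: not dominated.
Opt9: dominated by Opt6 (price 129≤479, duration 35≤48, crew size 14≤14, warranty 5≥5).
Opt10: not dominated (best crew size).
Opt11: not dominated (best warranty).

Opt1, Opt6, Opt8, Opt10, Opt11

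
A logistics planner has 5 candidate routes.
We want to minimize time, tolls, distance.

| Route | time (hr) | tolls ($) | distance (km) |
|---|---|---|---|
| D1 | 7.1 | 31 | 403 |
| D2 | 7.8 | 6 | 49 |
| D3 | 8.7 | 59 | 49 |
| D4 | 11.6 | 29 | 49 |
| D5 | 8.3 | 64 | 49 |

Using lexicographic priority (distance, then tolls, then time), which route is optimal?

First minimize distance: best is 49, kept {D2, D3, D4, D5}.
Then minimize tolls: best is 6, kept {D2}.

D2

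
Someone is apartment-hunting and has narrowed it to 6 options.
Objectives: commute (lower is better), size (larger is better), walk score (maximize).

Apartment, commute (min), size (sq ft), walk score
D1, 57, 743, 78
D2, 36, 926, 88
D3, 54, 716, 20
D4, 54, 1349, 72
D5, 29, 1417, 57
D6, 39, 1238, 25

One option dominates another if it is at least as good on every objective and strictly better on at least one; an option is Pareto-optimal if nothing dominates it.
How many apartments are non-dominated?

D1: dominated by D2 (commute 36≤57, size 926≥743, walk score 88≥78).
D2: not dominated (best walk score).
D3: dominated by D2 (commute 36≤54, size 926≥716, walk score 88≥20).
D4: not dominated.
D5: not dominated (best commute).
D6: dominated by D5 (commute 29≤39, size 1417≥1238, walk score 57≥25).
Pareto-optimal: D2, D4, D5 → 3.

3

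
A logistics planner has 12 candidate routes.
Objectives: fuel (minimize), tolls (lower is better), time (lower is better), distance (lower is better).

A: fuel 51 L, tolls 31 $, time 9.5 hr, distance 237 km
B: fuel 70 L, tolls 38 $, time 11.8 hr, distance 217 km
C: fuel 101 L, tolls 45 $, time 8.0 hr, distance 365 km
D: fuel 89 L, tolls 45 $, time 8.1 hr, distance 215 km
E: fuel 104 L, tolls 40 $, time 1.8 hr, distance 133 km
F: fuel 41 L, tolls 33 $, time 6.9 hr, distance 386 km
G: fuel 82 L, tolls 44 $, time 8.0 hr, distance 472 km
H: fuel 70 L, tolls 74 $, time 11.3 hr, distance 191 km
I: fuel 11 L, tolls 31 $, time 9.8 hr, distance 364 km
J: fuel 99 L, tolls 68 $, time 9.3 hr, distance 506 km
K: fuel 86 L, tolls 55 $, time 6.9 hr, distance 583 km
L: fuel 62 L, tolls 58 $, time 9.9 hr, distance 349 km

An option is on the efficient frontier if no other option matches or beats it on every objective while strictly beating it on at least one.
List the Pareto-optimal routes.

A, B, C, D, E, F, H, I

A: not dominated.
B: not dominated.
C: not dominated.
D: not dominated.
E: not dominated (best time).
F: not dominated.
G: dominated by F (fuel 41≤82, tolls 33≤44, time 6.9≤8.0, distance 386≤472).
H: not dominated.
I: not dominated (best fuel).
J: dominated by D (fuel 89≤99, tolls 45≤68, time 8.1≤9.3, distance 215≤506).
K: dominated by F (fuel 41≤86, tolls 33≤55, time 6.9≤6.9, distance 386≤583).
L: dominated by A (fuel 51≤62, tolls 31≤58, time 9.5≤9.9, distance 237≤349).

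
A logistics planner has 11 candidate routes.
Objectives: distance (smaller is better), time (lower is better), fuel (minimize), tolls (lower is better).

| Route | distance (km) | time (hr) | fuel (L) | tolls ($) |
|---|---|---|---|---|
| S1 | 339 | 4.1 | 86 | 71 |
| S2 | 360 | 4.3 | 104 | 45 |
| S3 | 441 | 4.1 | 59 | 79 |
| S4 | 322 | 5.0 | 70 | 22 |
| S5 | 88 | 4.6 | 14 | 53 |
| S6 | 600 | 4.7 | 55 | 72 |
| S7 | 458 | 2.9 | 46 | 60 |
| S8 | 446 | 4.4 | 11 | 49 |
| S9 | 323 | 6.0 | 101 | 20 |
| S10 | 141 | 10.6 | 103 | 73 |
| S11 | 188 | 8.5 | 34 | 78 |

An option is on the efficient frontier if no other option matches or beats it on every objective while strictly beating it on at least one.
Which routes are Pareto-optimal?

S1, S2, S3, S4, S5, S7, S8, S9

S1: not dominated.
S2: not dominated.
S3: not dominated.
S4: not dominated.
S5: not dominated (best distance).
S6: dominated by S5 (distance 88≤600, time 4.6≤4.7, fuel 14≤55, tolls 53≤72).
S7: not dominated (best time).
S8: not dominated (best fuel).
S9: not dominated (best tolls).
S10: dominated by S5 (distance 88≤141, time 4.6≤10.6, fuel 14≤103, tolls 53≤73).
S11: dominated by S5 (distance 88≤188, time 4.6≤8.5, fuel 14≤34, tolls 53≤78).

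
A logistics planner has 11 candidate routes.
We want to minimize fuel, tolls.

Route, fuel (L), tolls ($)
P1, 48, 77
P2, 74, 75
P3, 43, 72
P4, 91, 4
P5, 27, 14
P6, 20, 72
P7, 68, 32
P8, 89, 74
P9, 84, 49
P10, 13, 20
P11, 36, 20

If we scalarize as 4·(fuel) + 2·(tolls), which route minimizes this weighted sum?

P10

P1: 4·48 + 2·77 = 346
P2: 4·74 + 2·75 = 446
P3: 4·43 + 2·72 = 316
P4: 4·91 + 2·4 = 372
P5: 4·27 + 2·14 = 136
P6: 4·20 + 2·72 = 224
P7: 4·68 + 2·32 = 336
P8: 4·89 + 2·74 = 504
P9: 4·84 + 2·49 = 434
P10: 4·13 + 2·20 = 92
P11: 4·36 + 2·20 = 184
Lowest: P10 at 92.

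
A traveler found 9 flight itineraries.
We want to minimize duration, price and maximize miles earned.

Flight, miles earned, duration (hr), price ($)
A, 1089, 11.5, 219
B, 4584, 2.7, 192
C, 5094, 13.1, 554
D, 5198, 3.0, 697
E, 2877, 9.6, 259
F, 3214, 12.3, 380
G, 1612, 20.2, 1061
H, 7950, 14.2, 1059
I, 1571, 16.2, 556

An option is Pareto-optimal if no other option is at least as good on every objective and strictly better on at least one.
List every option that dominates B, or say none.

none

A: worse on miles earned (1089 vs 4584).
C: worse on duration (13.1 vs 2.7).
D: worse on duration (3.0 vs 2.7).
E: worse on miles earned (2877 vs 4584).
F: worse on miles earned (3214 vs 4584).
G: worse on miles earned (1612 vs 4584).
H: worse on duration (14.2 vs 2.7).
I: worse on miles earned (1571 vs 4584).
No option dominates B.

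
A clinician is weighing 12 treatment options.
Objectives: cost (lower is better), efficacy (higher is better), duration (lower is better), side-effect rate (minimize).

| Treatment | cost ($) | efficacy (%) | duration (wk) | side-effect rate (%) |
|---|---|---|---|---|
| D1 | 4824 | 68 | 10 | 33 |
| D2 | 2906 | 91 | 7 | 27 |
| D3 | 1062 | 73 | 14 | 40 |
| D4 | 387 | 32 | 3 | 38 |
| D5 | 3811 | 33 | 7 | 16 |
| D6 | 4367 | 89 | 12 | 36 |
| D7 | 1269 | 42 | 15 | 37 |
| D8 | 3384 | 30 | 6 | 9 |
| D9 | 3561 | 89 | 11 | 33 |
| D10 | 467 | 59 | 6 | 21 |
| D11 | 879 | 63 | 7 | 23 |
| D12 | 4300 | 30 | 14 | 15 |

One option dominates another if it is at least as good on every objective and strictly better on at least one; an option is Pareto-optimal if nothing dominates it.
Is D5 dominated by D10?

No

D10 vs D5: D10 is worse on side-effect rate (21 vs 16), so it does not dominate D5.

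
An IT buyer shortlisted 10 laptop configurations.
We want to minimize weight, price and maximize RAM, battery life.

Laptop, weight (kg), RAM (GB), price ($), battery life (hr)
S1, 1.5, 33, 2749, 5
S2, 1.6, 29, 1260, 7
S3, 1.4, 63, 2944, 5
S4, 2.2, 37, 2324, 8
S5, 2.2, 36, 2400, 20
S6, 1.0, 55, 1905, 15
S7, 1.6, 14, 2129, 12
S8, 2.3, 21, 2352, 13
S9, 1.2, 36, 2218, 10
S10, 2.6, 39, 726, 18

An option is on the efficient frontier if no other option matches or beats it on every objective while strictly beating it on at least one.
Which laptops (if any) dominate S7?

S6: weight 1.0≤1.6, RAM 55≥14, price 1905≤2129, battery life 15≥12 — dominates S7.
Others (S1, S2, S3, S4, S5, S8, S9, S10) are each worse than S7 on at least one objective.

S6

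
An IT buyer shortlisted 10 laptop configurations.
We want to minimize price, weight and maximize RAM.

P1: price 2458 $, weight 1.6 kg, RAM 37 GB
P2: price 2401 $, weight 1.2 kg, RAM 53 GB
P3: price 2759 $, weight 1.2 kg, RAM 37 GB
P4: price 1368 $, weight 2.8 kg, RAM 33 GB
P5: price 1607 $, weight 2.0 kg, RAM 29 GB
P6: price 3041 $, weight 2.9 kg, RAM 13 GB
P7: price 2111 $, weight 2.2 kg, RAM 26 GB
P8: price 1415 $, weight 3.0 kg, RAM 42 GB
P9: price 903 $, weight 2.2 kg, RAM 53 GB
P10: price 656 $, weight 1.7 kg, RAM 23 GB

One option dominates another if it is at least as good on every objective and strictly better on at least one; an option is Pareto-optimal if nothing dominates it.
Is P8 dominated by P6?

P6 vs P8: P6 is worse on price (3041 vs 1415), so it does not dominate P8.

No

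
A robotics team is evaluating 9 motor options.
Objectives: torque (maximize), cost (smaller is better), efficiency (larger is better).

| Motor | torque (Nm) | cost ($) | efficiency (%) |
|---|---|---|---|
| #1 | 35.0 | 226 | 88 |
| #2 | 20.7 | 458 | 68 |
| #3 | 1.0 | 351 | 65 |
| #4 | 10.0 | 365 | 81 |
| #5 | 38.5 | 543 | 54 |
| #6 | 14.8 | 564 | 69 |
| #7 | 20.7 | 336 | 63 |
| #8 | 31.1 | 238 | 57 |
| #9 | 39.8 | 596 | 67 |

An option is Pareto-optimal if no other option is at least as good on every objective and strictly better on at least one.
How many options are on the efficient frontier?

#1: not dominated (best cost).
#2: dominated by #1 (torque 35.0≥20.7, cost 226≤458, efficiency 88≥68).
#3: dominated by #1 (torque 35.0≥1.0, cost 226≤351, efficiency 88≥65).
#4: dominated by #1 (torque 35.0≥10.0, cost 226≤365, efficiency 88≥81).
#5: not dominated.
#6: dominated by #1 (torque 35.0≥14.8, cost 226≤564, efficiency 88≥69).
#7: dominated by #1 (torque 35.0≥20.7, cost 226≤336, efficiency 88≥63).
#8: dominated by #1 (torque 35.0≥31.1, cost 226≤238, efficiency 88≥57).
#9: not dominated (best torque).
Pareto-optimal: #1, #5, #9 → 3.

3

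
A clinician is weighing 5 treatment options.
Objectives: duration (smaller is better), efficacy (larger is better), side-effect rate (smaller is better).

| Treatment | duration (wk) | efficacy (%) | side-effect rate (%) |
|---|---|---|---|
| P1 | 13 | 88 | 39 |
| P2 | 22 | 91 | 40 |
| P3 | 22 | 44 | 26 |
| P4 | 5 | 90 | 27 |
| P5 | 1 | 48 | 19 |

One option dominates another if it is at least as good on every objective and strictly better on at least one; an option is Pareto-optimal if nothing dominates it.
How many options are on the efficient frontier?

3

P1: dominated by P4 (duration 5≤13, efficacy 90≥88, side-effect rate 27≤39).
P2: not dominated (best efficacy).
P3: dominated by P5 (duration 1≤22, efficacy 48≥44, side-effect rate 19≤26).
P4: not dominated.
P5: not dominated (best duration).
Pareto-optimal: P2, P4, P5 → 3.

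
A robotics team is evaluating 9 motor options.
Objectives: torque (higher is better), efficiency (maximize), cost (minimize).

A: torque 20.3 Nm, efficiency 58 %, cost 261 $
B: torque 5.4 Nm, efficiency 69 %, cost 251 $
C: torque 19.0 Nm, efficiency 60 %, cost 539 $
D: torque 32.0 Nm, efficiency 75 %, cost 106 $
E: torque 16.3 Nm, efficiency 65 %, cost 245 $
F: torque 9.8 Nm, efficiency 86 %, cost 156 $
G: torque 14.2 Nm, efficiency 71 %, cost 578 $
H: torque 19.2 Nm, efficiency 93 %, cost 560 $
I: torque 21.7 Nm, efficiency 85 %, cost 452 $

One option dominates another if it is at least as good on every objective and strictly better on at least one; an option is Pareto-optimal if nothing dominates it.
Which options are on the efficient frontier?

A: dominated by D (torque 32.0≥20.3, efficiency 75≥58, cost 106≤261).
B: dominated by D (torque 32.0≥5.4, efficiency 75≥69, cost 106≤251).
C: dominated by D (torque 32.0≥19.0, efficiency 75≥60, cost 106≤539).
D: not dominated (best torque).
E: dominated by D (torque 32.0≥16.3, efficiency 75≥65, cost 106≤245).
F: not dominated.
G: dominated by D (torque 32.0≥14.2, efficiency 75≥71, cost 106≤578).
H: not dominated (best efficiency).
I: not dominated.

D, F, H, I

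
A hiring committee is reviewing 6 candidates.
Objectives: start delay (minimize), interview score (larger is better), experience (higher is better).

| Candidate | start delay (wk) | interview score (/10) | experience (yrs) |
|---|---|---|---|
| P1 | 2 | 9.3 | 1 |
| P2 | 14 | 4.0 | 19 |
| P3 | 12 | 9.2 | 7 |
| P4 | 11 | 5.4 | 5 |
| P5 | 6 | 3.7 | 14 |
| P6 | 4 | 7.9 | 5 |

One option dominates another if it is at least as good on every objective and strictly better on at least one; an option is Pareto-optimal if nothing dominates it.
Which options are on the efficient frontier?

P1, P2, P3, P5, P6

P1: not dominated (best start delay).
P2: not dominated (best experience).
P3: not dominated.
P4: dominated by P6 (start delay 4≤11, interview score 7.9≥5.4, experience 5≥5).
P5: not dominated.
P6: not dominated.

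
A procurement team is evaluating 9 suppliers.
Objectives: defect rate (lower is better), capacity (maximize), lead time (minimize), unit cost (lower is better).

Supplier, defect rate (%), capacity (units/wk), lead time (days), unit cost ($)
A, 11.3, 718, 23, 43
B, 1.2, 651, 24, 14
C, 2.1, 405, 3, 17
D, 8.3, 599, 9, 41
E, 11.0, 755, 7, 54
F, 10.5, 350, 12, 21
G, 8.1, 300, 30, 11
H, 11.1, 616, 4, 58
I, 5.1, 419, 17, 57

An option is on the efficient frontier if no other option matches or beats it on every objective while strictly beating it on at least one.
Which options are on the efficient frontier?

A: not dominated.
B: not dominated (best defect rate).
C: not dominated (best lead time).
D: not dominated.
E: not dominated (best capacity).
F: dominated by C (defect rate 2.1≤10.5, capacity 405≥350, lead time 3≤12, unit cost 17≤21).
G: not dominated (best unit cost).
H: not dominated.
I: not dominated.

A, B, C, D, E, G, H, I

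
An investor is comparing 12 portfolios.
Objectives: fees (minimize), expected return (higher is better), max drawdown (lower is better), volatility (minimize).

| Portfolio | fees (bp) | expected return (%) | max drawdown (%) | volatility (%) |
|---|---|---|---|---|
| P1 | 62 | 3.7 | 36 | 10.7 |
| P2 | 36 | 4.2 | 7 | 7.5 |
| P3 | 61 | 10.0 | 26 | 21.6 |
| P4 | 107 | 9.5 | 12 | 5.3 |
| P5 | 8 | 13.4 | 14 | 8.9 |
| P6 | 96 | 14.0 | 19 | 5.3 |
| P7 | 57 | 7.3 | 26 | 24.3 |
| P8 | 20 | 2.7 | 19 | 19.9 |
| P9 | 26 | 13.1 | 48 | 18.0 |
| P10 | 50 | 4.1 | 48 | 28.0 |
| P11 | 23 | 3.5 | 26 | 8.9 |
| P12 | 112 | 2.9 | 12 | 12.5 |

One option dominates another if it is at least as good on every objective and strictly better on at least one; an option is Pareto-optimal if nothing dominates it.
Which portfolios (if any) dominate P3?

P5: fees 8≤61, expected return 13.4≥10.0, max drawdown 14≤26, volatility 8.9≤21.6 — dominates P3.
Others (P1, P2, P4, P6, P7, P8, P9, P10, P11, P12) are each worse than P3 on at least one objective.

P5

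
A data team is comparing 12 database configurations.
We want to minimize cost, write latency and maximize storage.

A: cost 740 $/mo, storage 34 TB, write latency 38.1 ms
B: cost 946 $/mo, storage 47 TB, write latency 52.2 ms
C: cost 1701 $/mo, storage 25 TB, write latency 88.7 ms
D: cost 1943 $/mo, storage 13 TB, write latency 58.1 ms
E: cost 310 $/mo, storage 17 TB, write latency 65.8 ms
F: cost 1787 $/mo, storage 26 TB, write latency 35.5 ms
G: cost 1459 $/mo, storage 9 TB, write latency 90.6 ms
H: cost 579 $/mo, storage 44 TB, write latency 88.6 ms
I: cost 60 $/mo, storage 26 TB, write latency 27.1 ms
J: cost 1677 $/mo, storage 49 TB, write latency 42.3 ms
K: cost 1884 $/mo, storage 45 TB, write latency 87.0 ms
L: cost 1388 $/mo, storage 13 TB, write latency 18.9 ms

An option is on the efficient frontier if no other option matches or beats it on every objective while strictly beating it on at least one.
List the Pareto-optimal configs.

A: not dominated.
B: not dominated.
C: dominated by A (cost 740≤1701, storage 34≥25, write latency 38.1≤88.7).
D: dominated by A (cost 740≤1943, storage 34≥13, write latency 38.1≤58.1).
E: dominated by I (cost 60≤310, storage 26≥17, write latency 27.1≤65.8).
F: dominated by I (cost 60≤1787, storage 26≥26, write latency 27.1≤35.5).
G: dominated by A (cost 740≤1459, storage 34≥9, write latency 38.1≤90.6).
H: not dominated.
I: not dominated (best cost).
J: not dominated (best storage).
K: dominated by B (cost 946≤1884, storage 47≥45, write latency 52.2≤87.0).
L: not dominated (best write latency).

A, B, H, I, J, L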